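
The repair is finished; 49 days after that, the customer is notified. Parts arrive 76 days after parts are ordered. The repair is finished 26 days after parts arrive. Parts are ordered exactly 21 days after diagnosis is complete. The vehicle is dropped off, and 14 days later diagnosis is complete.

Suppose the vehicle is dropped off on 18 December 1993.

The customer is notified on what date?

The vehicle is dropped off: Dec 18, 1993.
Diagnosis is complete: Dec 18, 1993 + 14 days = Jan 1, 1994.
Parts are ordered: Jan 1, 1994 + 21 days = Jan 22, 1994.
Parts arrive: Jan 22, 1994 + 76 days = Apr 8, 1994.
The repair is finished: Apr 8, 1994 + 26 days = May 4, 1994.
The customer is notified: May 4, 1994 + 49 days = Jun 22, 1994.

22 June 1994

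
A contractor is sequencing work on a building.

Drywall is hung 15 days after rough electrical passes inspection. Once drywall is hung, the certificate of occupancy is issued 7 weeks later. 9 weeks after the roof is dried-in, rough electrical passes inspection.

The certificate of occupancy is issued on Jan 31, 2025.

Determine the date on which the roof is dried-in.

Sep 26, 2024

The certificate of occupancy is issued: Jan 31, 2025.
Drywall is hung: Jan 31, 2025 − 7 weeks = Dec 13, 2024.
Rough electrical passes inspection: Dec 13, 2024 − 15 days = Nov 28, 2024.
The roof is dried-in: Nov 28, 2024 − 9 weeks = Sep 26, 2024.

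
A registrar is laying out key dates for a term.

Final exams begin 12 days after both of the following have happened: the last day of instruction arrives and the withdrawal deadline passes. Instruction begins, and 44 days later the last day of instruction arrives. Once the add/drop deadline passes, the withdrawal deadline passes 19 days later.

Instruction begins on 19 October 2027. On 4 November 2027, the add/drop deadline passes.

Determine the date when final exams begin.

Instruction begins: Oct 19, 2027.
The last day of instruction arrives: Oct 19, 2027 + 44 days = Dec 2, 2027.
The add/drop deadline passes: Nov 4, 2027.
The withdrawal deadline passes: Nov 4, 2027 + 19 days = Nov 23, 2027.
Both prerequisites met — the last day of instruction arrives (Dec 2, 2027), the withdrawal deadline passes (Nov 23, 2027); the later is Dec 2, 2027.
Final exams begin: Dec 2, 2027 + 12 days = Dec 14, 2027.

14 December 2027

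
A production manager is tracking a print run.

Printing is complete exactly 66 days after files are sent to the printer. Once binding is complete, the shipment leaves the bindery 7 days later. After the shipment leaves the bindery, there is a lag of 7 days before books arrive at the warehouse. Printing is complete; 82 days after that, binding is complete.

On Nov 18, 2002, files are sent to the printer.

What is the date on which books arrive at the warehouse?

Apr 29, 2003

Files are sent to the printer: Nov 18, 2002.
Printing is complete: Nov 18, 2002 + 66 days = Jan 23, 2003.
Binding is complete: Jan 23, 2003 + 82 days = Apr 15, 2003.
The shipment leaves the bindery: Apr 15, 2003 + 7 days = Apr 22, 2003.
Books arrive at the warehouse: Apr 22, 2003 + 7 days = Apr 29, 2003.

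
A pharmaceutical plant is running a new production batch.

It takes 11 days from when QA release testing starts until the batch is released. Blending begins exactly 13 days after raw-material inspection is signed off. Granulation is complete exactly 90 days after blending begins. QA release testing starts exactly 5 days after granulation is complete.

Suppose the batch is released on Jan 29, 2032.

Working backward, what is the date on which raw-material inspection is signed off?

Oct 2, 2031

The batch is released: Jan 29, 2032.
QA release testing starts: Jan 29, 2032 − 11 days = Jan 18, 2032.
Granulation is complete: Jan 18, 2032 − 5 days = Jan 13, 2032.
Blending begins: Jan 13, 2032 − 90 days = Oct 15, 2031.
Raw-material inspection is signed off: Oct 15, 2031 − 13 days = Oct 2, 2031.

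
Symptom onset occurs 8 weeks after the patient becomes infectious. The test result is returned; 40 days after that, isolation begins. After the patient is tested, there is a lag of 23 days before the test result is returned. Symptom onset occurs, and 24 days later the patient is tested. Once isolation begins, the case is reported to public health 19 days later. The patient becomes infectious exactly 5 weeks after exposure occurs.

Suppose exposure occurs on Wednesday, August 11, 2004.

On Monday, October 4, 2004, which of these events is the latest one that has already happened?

The patient becomes infectious

Exposure occurs: Aug 11, 2004.
The patient becomes infectious: Aug 11, 2004 + 5 weeks = Sep 15, 2004.
Symptom onset occurs: Sep 15, 2004 + 8 weeks = Nov 10, 2004.
The patient is tested: Nov 10, 2004 + 24 days = Dec 4, 2004.
The test result is returned: Dec 4, 2004 + 23 days = Dec 27, 2004.
Isolation begins: Dec 27, 2004 + 40 days = Feb 5, 2005.
The case is reported to public health: Feb 5, 2005 + 19 days = Feb 24, 2005.
Oct 4, 2004 falls between when the patient becomes infectious (Sep 15, 2004) and when symptom onset occurs (Nov 10, 2004).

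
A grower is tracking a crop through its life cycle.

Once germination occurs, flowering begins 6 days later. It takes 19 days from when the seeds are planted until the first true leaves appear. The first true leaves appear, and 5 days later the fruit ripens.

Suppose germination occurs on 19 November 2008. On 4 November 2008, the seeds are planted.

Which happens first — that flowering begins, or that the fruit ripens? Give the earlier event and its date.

Flowering begins — 25 November 2008

Germination occurs: Nov 19, 2008.
Flowering begins: Nov 19, 2008 + 6 days = Nov 25, 2008.
The seeds are planted: Nov 4, 2008.
The first true leaves appear: Nov 4, 2008 + 19 days = Nov 23, 2008.
The fruit ripens: Nov 23, 2008 + 5 days = Nov 28, 2008.
Comparing: flowering begins on Nov 25, 2008 vs the fruit ripens on Nov 28, 2008. Earlier: flowering begins.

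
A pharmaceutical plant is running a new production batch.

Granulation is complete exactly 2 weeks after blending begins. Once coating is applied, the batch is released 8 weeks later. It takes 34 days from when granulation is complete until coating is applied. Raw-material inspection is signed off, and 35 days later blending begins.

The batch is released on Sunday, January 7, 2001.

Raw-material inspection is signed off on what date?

Monday, August 21, 2000

The batch is released: Jan 7, 2001.
Coating is applied: Jan 7, 2001 − 8 weeks = Nov 12, 2000.
Granulation is complete: Nov 12, 2000 − 34 days = Oct 9, 2000.
Blending begins: Oct 9, 2000 − 2 weeks = Sep 25, 2000.
Raw-material inspection is signed off: Sep 25, 2000 − 35 days = Aug 21, 2000.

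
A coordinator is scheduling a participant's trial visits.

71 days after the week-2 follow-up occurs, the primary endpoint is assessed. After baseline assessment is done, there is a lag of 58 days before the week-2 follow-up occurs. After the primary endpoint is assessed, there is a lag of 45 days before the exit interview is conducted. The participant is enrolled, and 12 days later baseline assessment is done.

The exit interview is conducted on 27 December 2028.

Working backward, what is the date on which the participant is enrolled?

24 June 2028

The exit interview is conducted: Dec 27, 2028.
The primary endpoint is assessed: Dec 27, 2028 − 45 days = Nov 12, 2028.
The week-2 follow-up occurs: Nov 12, 2028 − 71 days = Sep 2, 2028.
Baseline assessment is done: Sep 2, 2028 − 58 days = Jul 6, 2028.
The participant is enrolled: Jul 6, 2028 − 12 days = Jun 24, 2028.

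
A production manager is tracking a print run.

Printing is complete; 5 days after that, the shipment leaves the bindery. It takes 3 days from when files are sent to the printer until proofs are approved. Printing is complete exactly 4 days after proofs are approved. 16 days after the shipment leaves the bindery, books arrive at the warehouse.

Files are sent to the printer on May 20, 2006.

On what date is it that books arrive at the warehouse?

Files are sent to the printer: May 20, 2006.
Proofs are approved: May 20, 2006 + 3 days = May 23, 2006.
Printing is complete: May 23, 2006 + 4 days = May 27, 2006.
The shipment leaves the bindery: May 27, 2006 + 5 days = Jun 1, 2006.
Books arrive at the warehouse: Jun 1, 2006 + 16 days = Jun 17, 2006.

June 17, 2006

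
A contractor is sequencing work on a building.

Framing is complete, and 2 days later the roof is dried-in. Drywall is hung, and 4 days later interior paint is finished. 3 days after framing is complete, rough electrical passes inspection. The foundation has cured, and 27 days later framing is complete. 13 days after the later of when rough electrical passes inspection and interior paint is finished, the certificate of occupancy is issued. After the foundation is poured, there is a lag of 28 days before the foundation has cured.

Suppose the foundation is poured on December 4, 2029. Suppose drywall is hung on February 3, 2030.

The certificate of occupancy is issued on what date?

The foundation is poured: Dec 4, 2029.
The foundation has cured: Dec 4, 2029 + 28 days = Jan 1, 2030.
Framing is complete: Jan 1, 2030 + 27 days = Jan 28, 2030.
Rough electrical passes inspection: Jan 28, 2030 + 3 days = Jan 31, 2030.
Drywall is hung: Feb 3, 2030.
Interior paint is finished: Feb 3, 2030 + 4 days = Feb 7, 2030.
Both prerequisites met — rough electrical passes inspection (Jan 31, 2030), interior paint is finished (Feb 7, 2030); the later is Feb 7, 2030.
The certificate of occupancy is issued: Feb 7, 2030 + 13 days = Feb 20, 2030.

February 20, 2030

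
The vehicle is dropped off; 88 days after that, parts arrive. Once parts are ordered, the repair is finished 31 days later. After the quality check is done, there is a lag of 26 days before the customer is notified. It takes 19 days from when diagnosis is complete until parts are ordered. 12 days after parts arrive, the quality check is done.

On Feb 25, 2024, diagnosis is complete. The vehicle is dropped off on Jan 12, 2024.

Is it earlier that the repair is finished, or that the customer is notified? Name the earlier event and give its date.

The repair is finished — Apr 15, 2024

Diagnosis is complete: Feb 25, 2024.
Parts are ordered: Feb 25, 2024 + 19 days = Mar 15, 2024.
The repair is finished: Mar 15, 2024 + 31 days = Apr 15, 2024.
The vehicle is dropped off: Jan 12, 2024.
Parts arrive: Jan 12, 2024 + 88 days = Apr 9, 2024.
The quality check is done: Apr 9, 2024 + 12 days = Apr 21, 2024.
The customer is notified: Apr 21, 2024 + 26 days = May 17, 2024.
Comparing: the repair is finished on Apr 15, 2024 vs the customer is notified on May 17, 2024. Earlier: the repair is finished.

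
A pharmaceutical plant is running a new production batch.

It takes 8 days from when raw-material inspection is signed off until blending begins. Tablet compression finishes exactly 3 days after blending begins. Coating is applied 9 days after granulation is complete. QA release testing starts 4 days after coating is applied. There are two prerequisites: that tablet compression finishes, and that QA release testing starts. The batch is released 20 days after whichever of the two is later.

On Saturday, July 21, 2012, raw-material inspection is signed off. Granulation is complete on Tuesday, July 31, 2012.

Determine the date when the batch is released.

Raw-material inspection is signed off: Jul 21, 2012.
Blending begins: Jul 21, 2012 + 8 days = Jul 29, 2012.
Tablet compression finishes: Jul 29, 2012 + 3 days = Aug 1, 2012.
Granulation is complete: Jul 31, 2012.
Coating is applied: Jul 31, 2012 + 9 days = Aug 9, 2012.
QA release testing starts: Aug 9, 2012 + 4 days = Aug 13, 2012.
Both prerequisites met — tablet compression finishes (Aug 1, 2012), QA release testing starts (Aug 13, 2012); the later is Aug 13, 2012.
The batch is released: Aug 13, 2012 + 20 days = Sep 2, 2012.

Sunday, September 2, 2012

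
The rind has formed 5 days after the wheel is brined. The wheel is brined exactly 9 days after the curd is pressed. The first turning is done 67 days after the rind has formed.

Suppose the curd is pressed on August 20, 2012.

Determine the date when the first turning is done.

The curd is pressed: Aug 20, 2012.
The wheel is brined: Aug 20, 2012 + 9 days = Aug 29, 2012.
The rind has formed: Aug 29, 2012 + 5 days = Sep 3, 2012.
The first turning is done: Sep 3, 2012 + 67 days = Nov 9, 2012.

November 9, 2012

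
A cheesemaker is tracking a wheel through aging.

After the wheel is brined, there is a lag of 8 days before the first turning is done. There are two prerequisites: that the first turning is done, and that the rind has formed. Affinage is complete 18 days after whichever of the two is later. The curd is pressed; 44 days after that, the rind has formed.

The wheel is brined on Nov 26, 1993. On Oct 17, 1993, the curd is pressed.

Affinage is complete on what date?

The wheel is brined: Nov 26, 1993.
The first turning is done: Nov 26, 1993 + 8 days = Dec 4, 1993.
The curd is pressed: Oct 17, 1993.
The rind has formed: Oct 17, 1993 + 44 days = Nov 30, 1993.
Both prerequisites met — the first turning is done (Dec 4, 1993), the rind has formed (Nov 30, 1993); the later is Dec 4, 1993.
Affinage is complete: Dec 4, 1993 + 18 days = Dec 22, 1993.

Dec 22, 1993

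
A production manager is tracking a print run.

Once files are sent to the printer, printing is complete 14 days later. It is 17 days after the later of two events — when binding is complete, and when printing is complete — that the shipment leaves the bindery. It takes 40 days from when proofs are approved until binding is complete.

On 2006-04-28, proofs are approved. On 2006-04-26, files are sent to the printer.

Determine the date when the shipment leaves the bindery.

2006-06-24

Proofs are approved: Apr 28, 2006.
Binding is complete: Apr 28, 2006 + 40 days = Jun 7, 2006.
Files are sent to the printer: Apr 26, 2006.
Printing is complete: Apr 26, 2006 + 14 days = May 10, 2006.
Both prerequisites met — binding is complete (Jun 7, 2006), printing is complete (May 10, 2006); the later is Jun 7, 2006.
The shipment leaves the bindery: Jun 7, 2006 + 17 days = Jun 24, 2006.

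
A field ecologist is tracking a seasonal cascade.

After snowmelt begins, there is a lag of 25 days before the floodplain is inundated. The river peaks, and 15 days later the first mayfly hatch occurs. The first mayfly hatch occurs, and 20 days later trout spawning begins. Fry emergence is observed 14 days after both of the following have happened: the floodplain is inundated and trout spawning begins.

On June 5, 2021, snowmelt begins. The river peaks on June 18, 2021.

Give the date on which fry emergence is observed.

August 6, 2021

Snowmelt begins: Jun 5, 2021.
The floodplain is inundated: Jun 5, 2021 + 25 days = Jun 30, 2021.
The river peaks: Jun 18, 2021.
The first mayfly hatch occurs: Jun 18, 2021 + 15 days = Jul 3, 2021.
Trout spawning begins: Jul 3, 2021 + 20 days = Jul 23, 2021.
Both prerequisites met — the floodplain is inundated (Jun 30, 2021), trout spawning begins (Jul 23, 2021); the later is Jul 23, 2021.
Fry emergence is observed: Jul 23, 2021 + 14 days = Aug 6, 2021.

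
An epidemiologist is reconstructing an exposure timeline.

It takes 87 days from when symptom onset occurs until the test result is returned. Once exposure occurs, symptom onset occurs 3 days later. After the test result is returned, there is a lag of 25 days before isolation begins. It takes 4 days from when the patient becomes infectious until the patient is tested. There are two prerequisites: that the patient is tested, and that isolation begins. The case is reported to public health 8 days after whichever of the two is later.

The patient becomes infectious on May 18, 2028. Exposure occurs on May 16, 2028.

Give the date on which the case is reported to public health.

The patient becomes infectious: May 18, 2028.
The patient is tested: May 18, 2028 + 4 days = May 22, 2028.
Exposure occurs: May 16, 2028.
Symptom onset occurs: May 16, 2028 + 3 days = May 19, 2028.
The test result is returned: May 19, 2028 + 87 days = Aug 14, 2028.
Isolation begins: Aug 14, 2028 + 25 days = Sep 8, 2028.
Both prerequisites met — the patient is tested (May 22, 2028), isolation begins (Sep 8, 2028); the later is Sep 8, 2028.
The case is reported to public health: Sep 8, 2028 + 8 days = Sep 16, 2028.

Sep 16, 2028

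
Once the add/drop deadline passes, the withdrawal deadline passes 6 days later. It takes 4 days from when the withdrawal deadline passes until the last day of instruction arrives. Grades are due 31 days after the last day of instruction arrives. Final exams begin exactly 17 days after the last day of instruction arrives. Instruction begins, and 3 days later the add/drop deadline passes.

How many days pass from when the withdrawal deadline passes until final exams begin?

21 days

Causal path: the withdrawal deadline passes → the last day of instruction arrives → final exams begin.
Total delay along the path: 4 + 17 = 21 days.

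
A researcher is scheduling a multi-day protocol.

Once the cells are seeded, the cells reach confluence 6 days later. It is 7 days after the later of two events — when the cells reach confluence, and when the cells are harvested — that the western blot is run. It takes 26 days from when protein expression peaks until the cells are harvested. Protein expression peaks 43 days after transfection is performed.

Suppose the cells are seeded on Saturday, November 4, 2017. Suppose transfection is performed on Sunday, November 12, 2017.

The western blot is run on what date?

Saturday, January 27, 2018

The cells are seeded: Nov 4, 2017.
The cells reach confluence: Nov 4, 2017 + 6 days = Nov 10, 2017.
Transfection is performed: Nov 12, 2017.
Protein expression peaks: Nov 12, 2017 + 43 days = Dec 25, 2017.
The cells are harvested: Dec 25, 2017 + 26 days = Jan 20, 2018.
Both prerequisites met — the cells reach confluence (Nov 10, 2017), the cells are harvested (Jan 20, 2018); the later is Jan 20, 2018.
The western blot is run: Jan 20, 2018 + 7 days = Jan 27, 2018.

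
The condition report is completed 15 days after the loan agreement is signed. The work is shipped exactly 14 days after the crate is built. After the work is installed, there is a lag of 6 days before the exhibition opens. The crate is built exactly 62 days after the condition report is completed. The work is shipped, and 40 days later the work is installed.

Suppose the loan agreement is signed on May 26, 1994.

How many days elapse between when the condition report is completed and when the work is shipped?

Causal path: the condition report is completed → the crate is built → the work is shipped.
Total delay along the path: 62 + 14 = 76 days.

76 days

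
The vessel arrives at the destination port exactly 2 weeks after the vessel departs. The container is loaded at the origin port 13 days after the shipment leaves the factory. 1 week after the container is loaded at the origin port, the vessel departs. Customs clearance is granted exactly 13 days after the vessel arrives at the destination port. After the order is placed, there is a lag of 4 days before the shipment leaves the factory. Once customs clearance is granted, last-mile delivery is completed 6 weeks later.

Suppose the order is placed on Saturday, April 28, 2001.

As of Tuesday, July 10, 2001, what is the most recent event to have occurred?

The order is placed: Apr 28, 2001.
The shipment leaves the factory: Apr 28, 2001 + 4 days = May 2, 2001.
The container is loaded at the origin port: May 2, 2001 + 13 days = May 15, 2001.
The vessel departs: May 15, 2001 + 1 week = May 22, 2001.
The vessel arrives at the destination port: May 22, 2001 + 2 weeks = Jun 5, 2001.
Customs clearance is granted: Jun 5, 2001 + 13 days = Jun 18, 2001.
Last-mile delivery is completed: Jun 18, 2001 + 6 weeks = Jul 30, 2001.
Jul 10, 2001 falls between when customs clearance is granted (Jun 18, 2001) and when last-mile delivery is completed (Jul 30, 2001).

Customs clearance is granted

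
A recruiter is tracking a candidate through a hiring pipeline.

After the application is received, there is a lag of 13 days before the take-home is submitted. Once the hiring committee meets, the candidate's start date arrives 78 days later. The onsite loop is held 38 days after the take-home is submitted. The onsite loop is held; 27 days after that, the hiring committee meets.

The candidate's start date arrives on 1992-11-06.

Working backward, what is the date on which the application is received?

1992-06-03

The candidate's start date arrives: Nov 6, 1992.
The hiring committee meets: Nov 6, 1992 − 78 days = Aug 20, 1992.
The onsite loop is held: Aug 20, 1992 − 27 days = Jul 24, 1992.
The take-home is submitted: Jul 24, 1992 − 38 days = Jun 16, 1992.
The application is received: Jun 16, 1992 − 13 days = Jun 3, 1992.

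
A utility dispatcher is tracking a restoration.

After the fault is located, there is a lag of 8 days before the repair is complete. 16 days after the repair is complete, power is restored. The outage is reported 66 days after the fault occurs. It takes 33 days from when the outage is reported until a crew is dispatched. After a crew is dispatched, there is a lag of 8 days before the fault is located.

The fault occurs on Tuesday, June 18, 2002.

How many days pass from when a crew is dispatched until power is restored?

Causal path: a crew is dispatched → the fault is located → the repair is complete → power is restored.
Total delay along the path: 8 + 8 + 16 = 32 days.

32 days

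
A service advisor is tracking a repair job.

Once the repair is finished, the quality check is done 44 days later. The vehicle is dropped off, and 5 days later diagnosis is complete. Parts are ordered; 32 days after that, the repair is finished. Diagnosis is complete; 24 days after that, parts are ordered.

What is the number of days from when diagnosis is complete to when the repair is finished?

Causal path: diagnosis is complete → parts are ordered → the repair is finished.
Total delay along the path: 24 + 32 = 56 days.

56 days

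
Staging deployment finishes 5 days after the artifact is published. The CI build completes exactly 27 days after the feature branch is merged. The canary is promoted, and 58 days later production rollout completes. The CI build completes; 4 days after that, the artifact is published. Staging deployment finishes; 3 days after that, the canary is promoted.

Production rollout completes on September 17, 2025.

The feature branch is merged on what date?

June 12, 2025

Production rollout completes: Sep 17, 2025.
The canary is promoted: Sep 17, 2025 − 58 days = Jul 21, 2025.
Staging deployment finishes: Jul 21, 2025 − 3 days = Jul 18, 2025.
The artifact is published: Jul 18, 2025 − 5 days = Jul 13, 2025.
The CI build completes: Jul 13, 2025 − 4 days = Jul 9, 2025.
The feature branch is merged: Jul 9, 2025 − 27 days = Jun 12, 2025.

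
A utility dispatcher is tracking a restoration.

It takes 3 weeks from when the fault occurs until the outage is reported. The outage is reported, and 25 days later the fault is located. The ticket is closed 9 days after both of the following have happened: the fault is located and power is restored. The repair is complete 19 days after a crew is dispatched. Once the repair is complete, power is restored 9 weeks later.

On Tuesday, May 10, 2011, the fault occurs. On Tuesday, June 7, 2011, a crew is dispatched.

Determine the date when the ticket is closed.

The fault occurs: May 10, 2011.
The outage is reported: May 10, 2011 + 3 weeks = May 31, 2011.
The fault is located: May 31, 2011 + 25 days = Jun 25, 2011.
A crew is dispatched: Jun 7, 2011.
The repair is complete: Jun 7, 2011 + 19 days = Jun 26, 2011.
Power is restored: Jun 26, 2011 + 9 weeks = Aug 28, 2011.
Both prerequisites met — the fault is located (Jun 25, 2011), power is restored (Aug 28, 2011); the later is Aug 28, 2011.
The ticket is closed: Aug 28, 2011 + 9 days = Sep 6, 2011.

Tuesday, September 6, 2011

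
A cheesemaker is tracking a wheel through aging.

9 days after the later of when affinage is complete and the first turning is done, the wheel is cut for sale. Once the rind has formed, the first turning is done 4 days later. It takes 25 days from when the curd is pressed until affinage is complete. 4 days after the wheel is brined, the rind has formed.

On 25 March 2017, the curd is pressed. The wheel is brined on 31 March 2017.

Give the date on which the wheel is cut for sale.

28 April 2017

The curd is pressed: Mar 25, 2017.
Affinage is complete: Mar 25, 2017 + 25 days = Apr 19, 2017.
The wheel is brined: Mar 31, 2017.
The rind has formed: Mar 31, 2017 + 4 days = Apr 4, 2017.
The first turning is done: Apr 4, 2017 + 4 days = Apr 8, 2017.
Both prerequisites met — affinage is complete (Apr 19, 2017), the first turning is done (Apr 8, 2017); the later is Apr 19, 2017.
The wheel is cut for sale: Apr 19, 2017 + 9 days = Apr 28, 2017.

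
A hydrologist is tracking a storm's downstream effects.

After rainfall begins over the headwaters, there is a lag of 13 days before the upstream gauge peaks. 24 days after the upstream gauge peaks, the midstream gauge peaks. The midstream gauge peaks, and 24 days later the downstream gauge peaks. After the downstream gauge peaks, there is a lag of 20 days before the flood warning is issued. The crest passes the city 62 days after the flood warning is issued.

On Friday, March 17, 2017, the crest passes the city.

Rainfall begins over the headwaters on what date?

Tuesday, October 25, 2016

The crest passes the city: Mar 17, 2017.
The flood warning is issued: Mar 17, 2017 − 62 days = Jan 14, 2017.
The downstream gauge peaks: Jan 14, 2017 − 20 days = Dec 25, 2016.
The midstream gauge peaks: Dec 25, 2016 − 24 days = Dec 1, 2016.
The upstream gauge peaks: Dec 1, 2016 − 24 days = Nov 7, 2016.
Rainfall begins over the headwaters: Nov 7, 2016 − 13 days = Oct 25, 2016.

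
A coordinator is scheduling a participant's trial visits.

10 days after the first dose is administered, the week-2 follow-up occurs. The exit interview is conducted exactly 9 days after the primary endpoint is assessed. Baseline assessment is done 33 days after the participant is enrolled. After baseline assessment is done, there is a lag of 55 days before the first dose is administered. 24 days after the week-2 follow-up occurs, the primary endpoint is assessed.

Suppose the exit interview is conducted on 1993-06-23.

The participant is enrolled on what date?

The exit interview is conducted: Jun 23, 1993.
The primary endpoint is assessed: Jun 23, 1993 − 9 days = Jun 14, 1993.
The week-2 follow-up occurs: Jun 14, 1993 − 24 days = May 21, 1993.
The first dose is administered: May 21, 1993 − 10 days = May 11, 1993.
Baseline assessment is done: May 11, 1993 − 55 days = Mar 17, 1993.
The participant is enrolled: Mar 17, 1993 − 33 days = Feb 12, 1993.

1993-02-12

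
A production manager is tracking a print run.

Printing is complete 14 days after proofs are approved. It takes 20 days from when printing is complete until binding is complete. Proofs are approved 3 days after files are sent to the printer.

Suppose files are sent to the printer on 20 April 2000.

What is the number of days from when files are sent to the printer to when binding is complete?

Causal path: files are sent to the printer → proofs are approved → printing is complete → binding is complete.
Total delay along the path: 3 + 14 + 20 = 37 days.

37 days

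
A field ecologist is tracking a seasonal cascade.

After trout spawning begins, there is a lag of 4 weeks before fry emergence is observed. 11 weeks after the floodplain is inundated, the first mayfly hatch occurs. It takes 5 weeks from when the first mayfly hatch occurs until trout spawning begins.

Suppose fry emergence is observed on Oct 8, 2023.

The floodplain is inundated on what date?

May 21, 2023

Fry emergence is observed: Oct 8, 2023.
Trout spawning begins: Oct 8, 2023 − 4 weeks = Sep 10, 2023.
The first mayfly hatch occurs: Sep 10, 2023 − 5 weeks = Aug 6, 2023.
The floodplain is inundated: Aug 6, 2023 − 11 weeks = May 21, 2023.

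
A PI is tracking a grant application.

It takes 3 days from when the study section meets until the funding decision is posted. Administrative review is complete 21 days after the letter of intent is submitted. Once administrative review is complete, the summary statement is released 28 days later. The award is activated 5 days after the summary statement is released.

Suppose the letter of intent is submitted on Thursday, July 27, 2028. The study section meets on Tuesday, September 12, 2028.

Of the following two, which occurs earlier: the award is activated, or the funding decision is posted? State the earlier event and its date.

The funding decision is posted — Friday, September 15, 2028

The letter of intent is submitted: Jul 27, 2028.
Administrative review is complete: Jul 27, 2028 + 21 days = Aug 17, 2028.
The summary statement is released: Aug 17, 2028 + 28 days = Sep 14, 2028.
The award is activated: Sep 14, 2028 + 5 days = Sep 19, 2028.
The study section meets: Sep 12, 2028.
The funding decision is posted: Sep 12, 2028 + 3 days = Sep 15, 2028.
Comparing: the award is activated on Sep 19, 2028 vs the funding decision is posted on Sep 15, 2028. Earlier: the funding decision is posted.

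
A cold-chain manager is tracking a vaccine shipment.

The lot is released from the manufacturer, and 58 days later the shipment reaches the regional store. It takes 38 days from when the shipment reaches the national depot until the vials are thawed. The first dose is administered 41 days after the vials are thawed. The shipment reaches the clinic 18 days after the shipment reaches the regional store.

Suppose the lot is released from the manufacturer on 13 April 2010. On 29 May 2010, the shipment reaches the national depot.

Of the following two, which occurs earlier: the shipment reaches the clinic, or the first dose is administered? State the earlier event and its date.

The lot is released from the manufacturer: Apr 13, 2010.
The shipment reaches the regional store: Apr 13, 2010 + 58 days = Jun 10, 2010.
The shipment reaches the clinic: Jun 10, 2010 + 18 days = Jun 28, 2010.
The shipment reaches the national depot: May 29, 2010.
The vials are thawed: May 29, 2010 + 38 days = Jul 6, 2010.
The first dose is administered: Jul 6, 2010 + 41 days = Aug 16, 2010.
Comparing: the shipment reaches the clinic on Jun 28, 2010 vs the first dose is administered on Aug 16, 2010. Earlier: the shipment reaches the clinic.

The shipment reaches the clinic — 28 June 2010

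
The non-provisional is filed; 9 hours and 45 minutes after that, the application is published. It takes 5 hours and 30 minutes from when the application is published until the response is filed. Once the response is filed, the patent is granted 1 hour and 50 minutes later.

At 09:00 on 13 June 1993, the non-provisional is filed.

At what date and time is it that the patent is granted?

The non-provisional is filed: 09:00 Jun 13, 1993.
The application is published: 09:00 Jun 13, 1993 + 9h45m = 18:45 Jun 13, 1993.
The response is filed: 18:45 Jun 13, 1993 + 5h30m = 00:15 Jun 14, 1993.
The patent is granted: 00:15 Jun 14, 1993 + 1h50m = 02:05 Jun 14, 1993.

02:05 on 14 June 1993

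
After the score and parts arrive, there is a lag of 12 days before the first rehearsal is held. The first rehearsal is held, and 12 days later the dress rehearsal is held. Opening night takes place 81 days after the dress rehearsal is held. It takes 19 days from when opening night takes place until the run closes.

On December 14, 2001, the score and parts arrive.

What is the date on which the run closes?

April 17, 2002

The score and parts arrive: Dec 14, 2001.
The first rehearsal is held: Dec 14, 2001 + 12 days = Dec 26, 2001.
The dress rehearsal is held: Dec 26, 2001 + 12 days = Jan 7, 2002.
Opening night takes place: Jan 7, 2002 + 81 days = Mar 29, 2002.
The run closes: Mar 29, 2002 + 19 days = Apr 17, 2002.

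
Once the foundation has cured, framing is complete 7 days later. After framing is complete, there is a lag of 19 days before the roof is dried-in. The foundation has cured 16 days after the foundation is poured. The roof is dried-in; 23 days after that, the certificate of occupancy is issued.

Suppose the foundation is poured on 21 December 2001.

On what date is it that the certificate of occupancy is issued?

The foundation is poured: Dec 21, 2001.
The foundation has cured: Dec 21, 2001 + 16 days = Jan 6, 2002.
Framing is complete: Jan 6, 2002 + 7 days = Jan 13, 2002.
The roof is dried-in: Jan 13, 2002 + 19 days = Feb 1, 2002.
The certificate of occupancy is issued: Feb 1, 2002 + 23 days = Feb 24, 2002.

24 February 2002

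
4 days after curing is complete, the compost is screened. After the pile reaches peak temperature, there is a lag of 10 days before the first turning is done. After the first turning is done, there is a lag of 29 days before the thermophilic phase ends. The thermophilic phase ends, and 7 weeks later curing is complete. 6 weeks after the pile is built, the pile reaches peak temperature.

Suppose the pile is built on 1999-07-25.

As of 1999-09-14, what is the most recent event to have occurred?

The pile is built: Jul 25, 1999.
The pile reaches peak temperature: Jul 25, 1999 + 6 weeks = Sep 5, 1999.
The first turning is done: Sep 5, 1999 + 10 days = Sep 15, 1999.
The thermophilic phase ends: Sep 15, 1999 + 29 days = Oct 14, 1999.
Curing is complete: Oct 14, 1999 + 7 weeks = Dec 2, 1999.
The compost is screened: Dec 2, 1999 + 4 days = Dec 6, 1999.
Sep 14, 1999 falls between when the pile reaches peak temperature (Sep 5, 1999) and when the first turning is done (Sep 15, 1999).

The pile reaches peak temperature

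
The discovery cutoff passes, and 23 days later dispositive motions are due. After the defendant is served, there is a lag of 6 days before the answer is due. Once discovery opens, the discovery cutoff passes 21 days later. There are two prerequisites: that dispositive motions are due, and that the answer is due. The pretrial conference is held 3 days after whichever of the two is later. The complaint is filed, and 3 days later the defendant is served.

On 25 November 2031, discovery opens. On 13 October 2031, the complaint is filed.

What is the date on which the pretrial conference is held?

11 January 2032

Discovery opens: Nov 25, 2031.
The discovery cutoff passes: Nov 25, 2031 + 21 days = Dec 16, 2031.
Dispositive motions are due: Dec 16, 2031 + 23 days = Jan 8, 2032.
The complaint is filed: Oct 13, 2031.
The defendant is served: Oct 13, 2031 + 3 days = Oct 16, 2031.
The answer is due: Oct 16, 2031 + 6 days = Oct 22, 2031.
Both prerequisites met — dispositive motions are due (Jan 8, 2032), the answer is due (Oct 22, 2031); the later is Jan 8, 2032.
The pretrial conference is held: Jan 8, 2032 + 3 days = Jan 11, 2032.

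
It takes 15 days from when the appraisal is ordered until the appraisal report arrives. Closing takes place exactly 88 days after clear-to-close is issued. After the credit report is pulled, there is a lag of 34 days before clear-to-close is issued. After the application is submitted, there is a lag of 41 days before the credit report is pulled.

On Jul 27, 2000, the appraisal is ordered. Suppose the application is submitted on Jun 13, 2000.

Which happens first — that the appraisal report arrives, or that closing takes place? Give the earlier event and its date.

The appraisal report arrives — Aug 11, 2000

The appraisal is ordered: Jul 27, 2000.
The appraisal report arrives: Jul 27, 2000 + 15 days = Aug 11, 2000.
The application is submitted: Jun 13, 2000.
The credit report is pulled: Jun 13, 2000 + 41 days = Jul 24, 2000.
Clear-to-close is issued: Jul 24, 2000 + 34 days = Aug 27, 2000.
Closing takes place: Aug 27, 2000 + 88 days = Nov 23, 2000.
Comparing: the appraisal report arrives on Aug 11, 2000 vs closing takes place on Nov 23, 2000. Earlier: the appraisal report arrives.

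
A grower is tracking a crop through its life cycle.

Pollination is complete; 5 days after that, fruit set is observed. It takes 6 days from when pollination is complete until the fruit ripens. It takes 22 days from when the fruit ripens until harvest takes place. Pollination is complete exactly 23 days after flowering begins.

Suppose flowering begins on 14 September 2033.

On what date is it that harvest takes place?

Flowering begins: Sep 14, 2033.
Pollination is complete: Sep 14, 2033 + 23 days = Oct 7, 2033.
The fruit ripens: Oct 7, 2033 + 6 days = Oct 13, 2033.
Harvest takes place: Oct 13, 2033 + 22 days = Nov 4, 2033.

4 November 2033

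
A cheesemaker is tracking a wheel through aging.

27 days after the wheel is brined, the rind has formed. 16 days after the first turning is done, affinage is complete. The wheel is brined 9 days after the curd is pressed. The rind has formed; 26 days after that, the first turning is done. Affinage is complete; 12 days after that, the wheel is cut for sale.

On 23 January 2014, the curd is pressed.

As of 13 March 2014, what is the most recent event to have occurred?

The curd is pressed: Jan 23, 2014.
The wheel is brined: Jan 23, 2014 + 9 days = Feb 1, 2014.
The rind has formed: Feb 1, 2014 + 27 days = Feb 28, 2014.
The first turning is done: Feb 28, 2014 + 26 days = Mar 26, 2014.
Affinage is complete: Mar 26, 2014 + 16 days = Apr 11, 2014.
The wheel is cut for sale: Apr 11, 2014 + 12 days = Apr 23, 2014.
Mar 13, 2014 falls between when the rind has formed (Feb 28, 2014) and when the first turning is done (Mar 26, 2014).

The rind has formed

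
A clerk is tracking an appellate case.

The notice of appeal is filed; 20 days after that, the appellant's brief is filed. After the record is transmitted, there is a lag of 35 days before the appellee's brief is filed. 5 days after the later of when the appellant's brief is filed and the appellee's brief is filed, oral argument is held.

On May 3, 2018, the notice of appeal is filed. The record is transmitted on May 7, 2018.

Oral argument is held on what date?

June 16, 2018

The notice of appeal is filed: May 3, 2018.
The appellant's brief is filed: May 3, 2018 + 20 days = May 23, 2018.
The record is transmitted: May 7, 2018.
The appellee's brief is filed: May 7, 2018 + 35 days = Jun 11, 2018.
Both prerequisites met — the appellant's brief is filed (May 23, 2018), the appellee's brief is filed (Jun 11, 2018); the later is Jun 11, 2018.
Oral argument is held: Jun 11, 2018 + 5 days = Jun 16, 2018.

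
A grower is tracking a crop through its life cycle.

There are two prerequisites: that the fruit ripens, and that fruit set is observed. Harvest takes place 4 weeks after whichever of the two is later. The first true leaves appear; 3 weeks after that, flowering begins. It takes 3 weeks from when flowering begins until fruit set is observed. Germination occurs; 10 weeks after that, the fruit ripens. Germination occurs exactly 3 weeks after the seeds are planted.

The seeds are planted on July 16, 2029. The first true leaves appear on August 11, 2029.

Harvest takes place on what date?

November 12, 2029

The seeds are planted: Jul 16, 2029.
Germination occurs: Jul 16, 2029 + 3 weeks = Aug 6, 2029.
The fruit ripens: Aug 6, 2029 + 10 weeks = Oct 15, 2029.
The first true leaves appear: Aug 11, 2029.
Flowering begins: Aug 11, 2029 + 3 weeks = Sep 1, 2029.
Fruit set is observed: Sep 1, 2029 + 3 weeks = Sep 22, 2029.
Both prerequisites met — the fruit ripens (Oct 15, 2029), fruit set is observed (Sep 22, 2029); the later is Oct 15, 2029.
Harvest takes place: Oct 15, 2029 + 4 weeks = Nov 12, 2029.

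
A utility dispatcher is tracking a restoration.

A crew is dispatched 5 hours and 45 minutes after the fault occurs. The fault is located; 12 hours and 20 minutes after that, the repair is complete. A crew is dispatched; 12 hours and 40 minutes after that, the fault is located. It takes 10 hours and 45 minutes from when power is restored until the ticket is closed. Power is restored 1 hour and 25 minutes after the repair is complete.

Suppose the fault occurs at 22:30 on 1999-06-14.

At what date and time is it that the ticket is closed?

The fault occurs: 22:30 Jun 14, 1999.
A crew is dispatched: 22:30 Jun 14, 1999 + 5h45m = 04:15 Jun 15, 1999.
The fault is located: 04:15 Jun 15, 1999 + 12h40m = 16:55 Jun 15, 1999.
The repair is complete: 16:55 Jun 15, 1999 + 12h20m = 05:15 Jun 16, 1999.
Power is restored: 05:15 Jun 16, 1999 + 1h25m = 06:40 Jun 16, 1999.
The ticket is closed: 06:40 Jun 16, 1999 + 10h45m = 17:25 Jun 16, 1999.

17:25 on 1999-06-16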